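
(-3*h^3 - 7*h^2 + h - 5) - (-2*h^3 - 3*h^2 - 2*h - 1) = -h^3 - 4*h^2 + 3*h - 4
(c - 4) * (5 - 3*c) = -3*c^2 + 17*c - 20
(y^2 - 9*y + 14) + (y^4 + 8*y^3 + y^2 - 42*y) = y^4 + 8*y^3 + 2*y^2 - 51*y + 14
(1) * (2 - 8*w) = 2 - 8*w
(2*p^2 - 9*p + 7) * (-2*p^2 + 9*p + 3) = -4*p^4 + 36*p^3 - 89*p^2 + 36*p + 21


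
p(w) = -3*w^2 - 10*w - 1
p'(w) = -6*w - 10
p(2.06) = -34.33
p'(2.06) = -22.36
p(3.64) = -77.15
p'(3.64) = -31.84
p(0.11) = -2.14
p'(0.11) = -10.66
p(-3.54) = -3.19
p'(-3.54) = 11.24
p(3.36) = -68.47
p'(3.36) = -30.16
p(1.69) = -26.47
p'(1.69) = -20.14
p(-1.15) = 6.53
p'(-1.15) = -3.10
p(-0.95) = 5.79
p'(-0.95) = -4.30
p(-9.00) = -154.00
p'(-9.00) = 44.00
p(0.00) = -1.00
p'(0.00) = -10.00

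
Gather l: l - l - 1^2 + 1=0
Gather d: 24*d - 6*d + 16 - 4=18*d + 12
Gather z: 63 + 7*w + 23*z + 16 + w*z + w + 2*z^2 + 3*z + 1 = 8*w + 2*z^2 + z*(w + 26) + 80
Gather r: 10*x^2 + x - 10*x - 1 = 10*x^2 - 9*x - 1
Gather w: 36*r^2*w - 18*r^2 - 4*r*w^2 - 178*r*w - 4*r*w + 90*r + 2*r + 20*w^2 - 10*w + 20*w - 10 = -18*r^2 + 92*r + w^2*(20 - 4*r) + w*(36*r^2 - 182*r + 10) - 10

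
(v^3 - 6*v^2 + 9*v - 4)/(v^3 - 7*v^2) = (v^3 - 6*v^2 + 9*v - 4)/(v^2*(v - 7))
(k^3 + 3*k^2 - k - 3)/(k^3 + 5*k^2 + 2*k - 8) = (k^2 + 4*k + 3)/(k^2 + 6*k + 8)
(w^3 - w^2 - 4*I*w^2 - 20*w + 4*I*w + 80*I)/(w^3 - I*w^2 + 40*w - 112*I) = (w^2 - w - 20)/(w^2 + 3*I*w + 28)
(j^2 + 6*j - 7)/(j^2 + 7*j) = (j - 1)/j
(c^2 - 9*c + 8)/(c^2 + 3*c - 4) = (c - 8)/(c + 4)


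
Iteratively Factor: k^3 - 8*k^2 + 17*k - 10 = (k - 1)*(k^2 - 7*k + 10) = (k - 2)*(k - 1)*(k - 5)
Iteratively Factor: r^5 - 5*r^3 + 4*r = (r - 2)*(r^4 + 2*r^3 - r^2 - 2*r) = (r - 2)*(r + 2)*(r^3 - r) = (r - 2)*(r + 1)*(r + 2)*(r^2 - r) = r*(r - 2)*(r + 1)*(r + 2)*(r - 1)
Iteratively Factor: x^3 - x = (x + 1)*(x^2 - x) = (x - 1)*(x + 1)*(x)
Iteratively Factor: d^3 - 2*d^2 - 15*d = (d + 3)*(d^2 - 5*d) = d*(d + 3)*(d - 5)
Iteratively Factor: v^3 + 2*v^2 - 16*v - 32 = (v + 2)*(v^2 - 16) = (v + 2)*(v + 4)*(v - 4)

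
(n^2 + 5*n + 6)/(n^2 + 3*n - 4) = (n^2 + 5*n + 6)/(n^2 + 3*n - 4)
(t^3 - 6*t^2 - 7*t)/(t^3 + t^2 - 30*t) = (t^2 - 6*t - 7)/(t^2 + t - 30)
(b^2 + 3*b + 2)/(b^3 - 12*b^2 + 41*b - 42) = (b^2 + 3*b + 2)/(b^3 - 12*b^2 + 41*b - 42)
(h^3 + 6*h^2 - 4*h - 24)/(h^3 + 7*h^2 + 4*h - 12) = (h - 2)/(h - 1)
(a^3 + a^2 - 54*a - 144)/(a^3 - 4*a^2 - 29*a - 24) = (a + 6)/(a + 1)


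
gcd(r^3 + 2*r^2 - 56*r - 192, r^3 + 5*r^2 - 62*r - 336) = r^2 - 2*r - 48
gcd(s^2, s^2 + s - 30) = 1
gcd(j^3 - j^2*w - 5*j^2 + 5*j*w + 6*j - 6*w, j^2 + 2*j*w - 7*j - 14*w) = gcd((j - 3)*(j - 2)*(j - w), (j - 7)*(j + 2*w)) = 1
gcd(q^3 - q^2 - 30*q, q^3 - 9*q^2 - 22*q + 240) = q^2 - q - 30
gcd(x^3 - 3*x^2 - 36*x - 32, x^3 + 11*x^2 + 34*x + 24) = x^2 + 5*x + 4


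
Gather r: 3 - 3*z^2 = 3 - 3*z^2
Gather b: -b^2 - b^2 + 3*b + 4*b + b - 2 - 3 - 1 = -2*b^2 + 8*b - 6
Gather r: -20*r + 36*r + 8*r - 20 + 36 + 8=24*r + 24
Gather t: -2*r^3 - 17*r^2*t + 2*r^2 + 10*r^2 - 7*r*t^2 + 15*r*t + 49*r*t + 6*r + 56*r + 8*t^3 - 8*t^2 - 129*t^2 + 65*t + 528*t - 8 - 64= -2*r^3 + 12*r^2 + 62*r + 8*t^3 + t^2*(-7*r - 137) + t*(-17*r^2 + 64*r + 593) - 72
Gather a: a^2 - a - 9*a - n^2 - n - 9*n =a^2 - 10*a - n^2 - 10*n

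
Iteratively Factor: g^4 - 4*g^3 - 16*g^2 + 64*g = (g + 4)*(g^3 - 8*g^2 + 16*g) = (g - 4)*(g + 4)*(g^2 - 4*g) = (g - 4)^2*(g + 4)*(g)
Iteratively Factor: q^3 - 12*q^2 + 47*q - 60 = (q - 3)*(q^2 - 9*q + 20) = (q - 4)*(q - 3)*(q - 5)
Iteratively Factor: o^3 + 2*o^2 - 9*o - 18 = (o - 3)*(o^2 + 5*o + 6) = (o - 3)*(o + 2)*(o + 3)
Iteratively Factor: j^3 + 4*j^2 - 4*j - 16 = (j + 2)*(j^2 + 2*j - 8) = (j - 2)*(j + 2)*(j + 4)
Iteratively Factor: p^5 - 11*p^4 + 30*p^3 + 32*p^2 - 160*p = (p)*(p^4 - 11*p^3 + 30*p^2 + 32*p - 160) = p*(p - 5)*(p^3 - 6*p^2 + 32) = p*(p - 5)*(p - 4)*(p^2 - 2*p - 8) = p*(p - 5)*(p - 4)*(p + 2)*(p - 4)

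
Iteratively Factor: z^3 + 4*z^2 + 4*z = (z)*(z^2 + 4*z + 4) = z*(z + 2)*(z + 2)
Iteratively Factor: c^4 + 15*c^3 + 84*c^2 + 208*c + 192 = (c + 3)*(c^3 + 12*c^2 + 48*c + 64) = (c + 3)*(c + 4)*(c^2 + 8*c + 16) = (c + 3)*(c + 4)^2*(c + 4)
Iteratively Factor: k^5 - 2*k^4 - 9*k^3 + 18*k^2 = (k)*(k^4 - 2*k^3 - 9*k^2 + 18*k) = k*(k + 3)*(k^3 - 5*k^2 + 6*k) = k^2*(k + 3)*(k^2 - 5*k + 6) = k^2*(k - 3)*(k + 3)*(k - 2)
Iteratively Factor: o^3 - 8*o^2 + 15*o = (o - 3)*(o^2 - 5*o) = o*(o - 3)*(o - 5)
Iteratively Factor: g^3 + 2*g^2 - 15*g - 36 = (g + 3)*(g^2 - g - 12) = (g - 4)*(g + 3)*(g + 3)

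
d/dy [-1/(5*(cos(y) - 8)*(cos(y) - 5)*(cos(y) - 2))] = 3*(sin(y)^2 + 10*cos(y) - 23)*sin(y)/(5*(cos(y) - 8)^2*(cos(y) - 5)^2*(cos(y) - 2)^2)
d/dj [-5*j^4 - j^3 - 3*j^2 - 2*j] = -20*j^3 - 3*j^2 - 6*j - 2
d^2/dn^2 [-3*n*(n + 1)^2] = -18*n - 12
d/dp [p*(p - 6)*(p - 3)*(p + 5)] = 4*p^3 - 12*p^2 - 54*p + 90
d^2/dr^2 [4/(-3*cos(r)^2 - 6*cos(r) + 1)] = 6*(24*sin(r)^4 - 44*sin(r)^2 - 41*cos(r) + 9*cos(3*r) - 32)/(-3*sin(r)^2 + 6*cos(r) + 2)^3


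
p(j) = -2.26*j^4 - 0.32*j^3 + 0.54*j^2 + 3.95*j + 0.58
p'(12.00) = -15742.45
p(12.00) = -47290.58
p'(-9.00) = 6506.63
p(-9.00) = -14585.81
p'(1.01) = -5.25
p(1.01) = 2.44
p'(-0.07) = 3.87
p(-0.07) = 0.31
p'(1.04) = -6.13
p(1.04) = 2.27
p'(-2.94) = 222.20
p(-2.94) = -167.08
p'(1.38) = -20.15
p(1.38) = -1.98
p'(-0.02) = 3.93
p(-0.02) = 0.50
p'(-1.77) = 49.16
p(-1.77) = -25.13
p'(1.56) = -31.02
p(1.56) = -6.54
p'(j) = -9.04*j^3 - 0.96*j^2 + 1.08*j + 3.95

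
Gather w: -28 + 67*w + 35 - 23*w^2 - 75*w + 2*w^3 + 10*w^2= 2*w^3 - 13*w^2 - 8*w + 7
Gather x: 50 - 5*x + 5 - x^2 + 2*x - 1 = -x^2 - 3*x + 54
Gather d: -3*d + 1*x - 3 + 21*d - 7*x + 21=18*d - 6*x + 18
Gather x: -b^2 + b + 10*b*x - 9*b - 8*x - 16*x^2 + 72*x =-b^2 - 8*b - 16*x^2 + x*(10*b + 64)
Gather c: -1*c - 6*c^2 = -6*c^2 - c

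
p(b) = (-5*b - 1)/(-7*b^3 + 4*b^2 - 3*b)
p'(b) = (-5*b - 1)*(21*b^2 - 8*b + 3)/(-7*b^3 + 4*b^2 - 3*b)^2 - 5/(-7*b^3 + 4*b^2 - 3*b) = (-70*b^3 - b^2 + 8*b - 3)/(b^2*(49*b^4 - 56*b^3 + 58*b^2 - 24*b + 9))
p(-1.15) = 0.25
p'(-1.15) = 0.25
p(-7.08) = 0.01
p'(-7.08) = 0.00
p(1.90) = 0.27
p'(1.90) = -0.31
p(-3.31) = 0.05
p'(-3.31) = 0.03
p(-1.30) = 0.21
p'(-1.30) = 0.20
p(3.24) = 0.08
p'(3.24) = -0.06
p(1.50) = 0.44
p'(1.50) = -0.63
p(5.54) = 0.03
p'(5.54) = -0.01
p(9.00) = 0.01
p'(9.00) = 0.00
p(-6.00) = 0.02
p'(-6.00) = 0.01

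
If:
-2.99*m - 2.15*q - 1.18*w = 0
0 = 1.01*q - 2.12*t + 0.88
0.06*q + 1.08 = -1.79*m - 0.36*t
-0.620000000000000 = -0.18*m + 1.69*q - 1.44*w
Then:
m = -0.75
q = 0.46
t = 0.63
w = 1.06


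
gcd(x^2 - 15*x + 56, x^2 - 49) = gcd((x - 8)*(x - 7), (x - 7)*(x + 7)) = x - 7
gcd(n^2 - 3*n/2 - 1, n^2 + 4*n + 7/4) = n + 1/2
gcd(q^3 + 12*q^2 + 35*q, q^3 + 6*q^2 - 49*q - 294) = q + 7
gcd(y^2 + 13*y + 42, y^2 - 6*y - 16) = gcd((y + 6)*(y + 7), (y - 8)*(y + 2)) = 1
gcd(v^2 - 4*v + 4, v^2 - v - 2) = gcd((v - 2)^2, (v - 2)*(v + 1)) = v - 2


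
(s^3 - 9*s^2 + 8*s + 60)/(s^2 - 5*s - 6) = (s^2 - 3*s - 10)/(s + 1)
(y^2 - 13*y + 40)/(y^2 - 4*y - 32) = (y - 5)/(y + 4)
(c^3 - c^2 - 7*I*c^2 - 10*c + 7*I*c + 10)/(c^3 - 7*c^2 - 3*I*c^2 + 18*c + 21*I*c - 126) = (c^3 - c^2*(1 + 7*I) + c*(-10 + 7*I) + 10)/(c^3 - c^2*(7 + 3*I) + 3*c*(6 + 7*I) - 126)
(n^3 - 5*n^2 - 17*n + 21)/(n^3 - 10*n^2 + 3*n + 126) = (n - 1)/(n - 6)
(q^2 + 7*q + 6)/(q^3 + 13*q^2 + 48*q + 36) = 1/(q + 6)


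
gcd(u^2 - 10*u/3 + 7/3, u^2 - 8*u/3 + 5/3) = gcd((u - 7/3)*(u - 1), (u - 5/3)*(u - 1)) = u - 1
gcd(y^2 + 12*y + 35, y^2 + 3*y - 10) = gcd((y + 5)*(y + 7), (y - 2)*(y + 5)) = y + 5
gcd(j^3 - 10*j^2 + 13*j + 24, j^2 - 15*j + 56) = j - 8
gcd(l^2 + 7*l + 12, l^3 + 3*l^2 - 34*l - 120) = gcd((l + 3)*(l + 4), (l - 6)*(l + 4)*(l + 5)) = l + 4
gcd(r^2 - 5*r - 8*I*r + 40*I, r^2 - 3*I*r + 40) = r - 8*I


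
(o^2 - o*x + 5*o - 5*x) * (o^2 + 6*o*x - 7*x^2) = o^4 + 5*o^3*x + 5*o^3 - 13*o^2*x^2 + 25*o^2*x + 7*o*x^3 - 65*o*x^2 + 35*x^3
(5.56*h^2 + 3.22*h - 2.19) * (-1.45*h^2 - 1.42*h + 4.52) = -8.062*h^4 - 12.5642*h^3 + 23.7343*h^2 + 17.6642*h - 9.8988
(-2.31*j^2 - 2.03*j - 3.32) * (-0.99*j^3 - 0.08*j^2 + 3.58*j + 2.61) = 2.2869*j^5 + 2.1945*j^4 - 4.8206*j^3 - 13.0309*j^2 - 17.1839*j - 8.6652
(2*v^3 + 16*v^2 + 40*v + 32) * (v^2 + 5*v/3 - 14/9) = 2*v^5 + 58*v^4/3 + 572*v^3/9 + 664*v^2/9 - 80*v/9 - 448/9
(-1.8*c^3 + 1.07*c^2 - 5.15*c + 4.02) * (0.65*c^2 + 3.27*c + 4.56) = -1.17*c^5 - 5.1905*c^4 - 8.0566*c^3 - 9.3483*c^2 - 10.3386*c + 18.3312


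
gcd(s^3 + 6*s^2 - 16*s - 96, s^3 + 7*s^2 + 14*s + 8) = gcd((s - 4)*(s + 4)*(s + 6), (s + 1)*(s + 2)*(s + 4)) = s + 4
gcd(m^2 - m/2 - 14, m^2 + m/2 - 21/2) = m + 7/2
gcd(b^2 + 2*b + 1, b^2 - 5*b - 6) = b + 1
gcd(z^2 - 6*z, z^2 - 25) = 1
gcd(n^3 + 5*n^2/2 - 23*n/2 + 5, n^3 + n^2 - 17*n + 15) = n + 5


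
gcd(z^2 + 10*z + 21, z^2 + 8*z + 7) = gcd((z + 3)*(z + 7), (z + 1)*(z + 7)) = z + 7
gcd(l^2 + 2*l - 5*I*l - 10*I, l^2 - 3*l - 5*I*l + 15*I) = l - 5*I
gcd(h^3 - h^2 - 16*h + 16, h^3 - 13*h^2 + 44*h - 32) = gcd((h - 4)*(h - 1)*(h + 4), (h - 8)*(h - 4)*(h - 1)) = h^2 - 5*h + 4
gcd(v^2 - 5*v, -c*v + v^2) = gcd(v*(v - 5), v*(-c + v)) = v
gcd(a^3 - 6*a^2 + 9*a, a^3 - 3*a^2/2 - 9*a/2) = a^2 - 3*a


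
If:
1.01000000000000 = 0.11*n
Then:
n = 9.18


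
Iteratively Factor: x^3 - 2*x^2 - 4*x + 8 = (x + 2)*(x^2 - 4*x + 4) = (x - 2)*(x + 2)*(x - 2)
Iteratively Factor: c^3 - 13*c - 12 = (c + 3)*(c^2 - 3*c - 4) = (c + 1)*(c + 3)*(c - 4)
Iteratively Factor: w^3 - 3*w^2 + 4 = (w - 2)*(w^2 - w - 2) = (w - 2)*(w + 1)*(w - 2)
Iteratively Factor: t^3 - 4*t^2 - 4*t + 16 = (t - 2)*(t^2 - 2*t - 8) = (t - 4)*(t - 2)*(t + 2)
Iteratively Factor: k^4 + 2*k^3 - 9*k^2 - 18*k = (k + 3)*(k^3 - k^2 - 6*k) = (k + 2)*(k + 3)*(k^2 - 3*k) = (k - 3)*(k + 2)*(k + 3)*(k)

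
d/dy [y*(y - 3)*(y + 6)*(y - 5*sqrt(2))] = 4*y^3 - 15*sqrt(2)*y^2 + 9*y^2 - 30*sqrt(2)*y - 36*y + 90*sqrt(2)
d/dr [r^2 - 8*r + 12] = 2*r - 8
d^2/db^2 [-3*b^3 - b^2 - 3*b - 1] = -18*b - 2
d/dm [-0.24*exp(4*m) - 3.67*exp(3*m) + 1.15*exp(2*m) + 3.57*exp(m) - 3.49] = (-0.96*exp(3*m) - 11.01*exp(2*m) + 2.3*exp(m) + 3.57)*exp(m)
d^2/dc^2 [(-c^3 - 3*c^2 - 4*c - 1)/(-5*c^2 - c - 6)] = 2*(56*c^3 - 177*c^2 - 237*c + 55)/(125*c^6 + 75*c^5 + 465*c^4 + 181*c^3 + 558*c^2 + 108*c + 216)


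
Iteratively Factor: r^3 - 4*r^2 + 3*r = (r)*(r^2 - 4*r + 3) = r*(r - 1)*(r - 3)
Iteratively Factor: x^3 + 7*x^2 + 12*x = (x + 3)*(x^2 + 4*x) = x*(x + 3)*(x + 4)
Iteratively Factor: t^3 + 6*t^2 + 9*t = (t + 3)*(t^2 + 3*t) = t*(t + 3)*(t + 3)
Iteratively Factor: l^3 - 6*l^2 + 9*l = (l - 3)*(l^2 - 3*l) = l*(l - 3)*(l - 3)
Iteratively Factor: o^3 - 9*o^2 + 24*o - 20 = (o - 2)*(o^2 - 7*o + 10) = (o - 2)^2*(o - 5)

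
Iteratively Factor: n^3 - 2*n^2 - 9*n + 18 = (n - 3)*(n^2 + n - 6) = (n - 3)*(n + 3)*(n - 2)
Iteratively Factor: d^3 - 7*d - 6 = (d - 3)*(d^2 + 3*d + 2) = (d - 3)*(d + 1)*(d + 2)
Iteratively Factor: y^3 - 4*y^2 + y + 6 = (y + 1)*(y^2 - 5*y + 6) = (y - 3)*(y + 1)*(y - 2)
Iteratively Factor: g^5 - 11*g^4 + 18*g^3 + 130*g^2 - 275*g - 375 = (g + 1)*(g^4 - 12*g^3 + 30*g^2 + 100*g - 375) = (g + 1)*(g + 3)*(g^3 - 15*g^2 + 75*g - 125) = (g - 5)*(g + 1)*(g + 3)*(g^2 - 10*g + 25) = (g - 5)^2*(g + 1)*(g + 3)*(g - 5)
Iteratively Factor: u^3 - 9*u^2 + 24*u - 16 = (u - 4)*(u^2 - 5*u + 4) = (u - 4)*(u - 1)*(u - 4)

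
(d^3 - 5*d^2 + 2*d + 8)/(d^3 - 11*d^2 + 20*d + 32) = (d - 2)/(d - 8)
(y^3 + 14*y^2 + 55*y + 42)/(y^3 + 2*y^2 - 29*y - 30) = (y + 7)/(y - 5)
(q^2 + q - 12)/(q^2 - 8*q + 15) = (q + 4)/(q - 5)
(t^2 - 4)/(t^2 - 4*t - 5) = (4 - t^2)/(-t^2 + 4*t + 5)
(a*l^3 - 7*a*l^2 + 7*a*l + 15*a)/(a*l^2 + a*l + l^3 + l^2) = a*(l^2 - 8*l + 15)/(l*(a + l))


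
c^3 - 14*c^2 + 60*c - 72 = (c - 6)^2*(c - 2)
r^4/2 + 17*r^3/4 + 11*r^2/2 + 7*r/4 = r*(r/2 + 1/2)*(r + 1/2)*(r + 7)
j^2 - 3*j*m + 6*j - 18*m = (j + 6)*(j - 3*m)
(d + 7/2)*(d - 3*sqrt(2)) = d^2 - 3*sqrt(2)*d + 7*d/2 - 21*sqrt(2)/2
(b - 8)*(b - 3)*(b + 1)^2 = b^4 - 9*b^3 + 3*b^2 + 37*b + 24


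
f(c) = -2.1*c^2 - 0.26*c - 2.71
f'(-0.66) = 2.51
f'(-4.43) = 18.35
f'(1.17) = -5.17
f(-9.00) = -170.47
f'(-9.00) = 37.54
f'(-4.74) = 19.65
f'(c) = -4.2*c - 0.26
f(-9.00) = -170.47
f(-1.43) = -6.63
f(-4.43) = -42.77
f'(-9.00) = 37.54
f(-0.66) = -3.45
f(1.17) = -5.89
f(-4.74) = -48.66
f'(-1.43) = 5.75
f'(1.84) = -7.99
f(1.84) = -10.30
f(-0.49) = -3.09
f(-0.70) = -3.56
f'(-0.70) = 2.68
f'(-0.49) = 1.80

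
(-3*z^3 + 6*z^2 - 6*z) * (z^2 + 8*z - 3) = -3*z^5 - 18*z^4 + 51*z^3 - 66*z^2 + 18*z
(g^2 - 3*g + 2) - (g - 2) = g^2 - 4*g + 4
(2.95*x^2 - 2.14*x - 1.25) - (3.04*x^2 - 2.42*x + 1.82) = -0.0899999999999999*x^2 + 0.28*x - 3.07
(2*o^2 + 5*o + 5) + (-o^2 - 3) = o^2 + 5*o + 2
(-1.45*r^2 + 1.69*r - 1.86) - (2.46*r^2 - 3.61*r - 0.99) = -3.91*r^2 + 5.3*r - 0.87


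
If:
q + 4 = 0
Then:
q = -4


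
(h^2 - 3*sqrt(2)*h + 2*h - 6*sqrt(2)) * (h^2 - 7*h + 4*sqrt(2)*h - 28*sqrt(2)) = h^4 - 5*h^3 + sqrt(2)*h^3 - 38*h^2 - 5*sqrt(2)*h^2 - 14*sqrt(2)*h + 120*h + 336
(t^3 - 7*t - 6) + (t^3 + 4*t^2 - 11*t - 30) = 2*t^3 + 4*t^2 - 18*t - 36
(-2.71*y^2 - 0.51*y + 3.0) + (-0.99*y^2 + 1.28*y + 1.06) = -3.7*y^2 + 0.77*y + 4.06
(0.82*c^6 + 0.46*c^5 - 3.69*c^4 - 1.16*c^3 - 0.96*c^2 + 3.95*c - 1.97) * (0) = 0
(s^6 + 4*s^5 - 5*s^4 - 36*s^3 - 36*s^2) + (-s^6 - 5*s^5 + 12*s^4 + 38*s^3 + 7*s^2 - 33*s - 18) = -s^5 + 7*s^4 + 2*s^3 - 29*s^2 - 33*s - 18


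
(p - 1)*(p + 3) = p^2 + 2*p - 3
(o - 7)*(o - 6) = o^2 - 13*o + 42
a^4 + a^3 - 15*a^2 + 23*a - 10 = (a - 2)*(a - 1)^2*(a + 5)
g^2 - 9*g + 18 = (g - 6)*(g - 3)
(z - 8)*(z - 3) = z^2 - 11*z + 24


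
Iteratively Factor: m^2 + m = (m)*(m + 1)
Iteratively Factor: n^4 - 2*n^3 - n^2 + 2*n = (n - 2)*(n^3 - n) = n*(n - 2)*(n^2 - 1) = n*(n - 2)*(n - 1)*(n + 1)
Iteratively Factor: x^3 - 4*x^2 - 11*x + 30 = (x - 5)*(x^2 + x - 6) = (x - 5)*(x + 3)*(x - 2)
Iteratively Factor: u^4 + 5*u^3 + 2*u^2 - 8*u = (u - 1)*(u^3 + 6*u^2 + 8*u) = (u - 1)*(u + 2)*(u^2 + 4*u) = u*(u - 1)*(u + 2)*(u + 4)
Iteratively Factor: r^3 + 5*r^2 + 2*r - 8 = (r - 1)*(r^2 + 6*r + 8) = (r - 1)*(r + 2)*(r + 4)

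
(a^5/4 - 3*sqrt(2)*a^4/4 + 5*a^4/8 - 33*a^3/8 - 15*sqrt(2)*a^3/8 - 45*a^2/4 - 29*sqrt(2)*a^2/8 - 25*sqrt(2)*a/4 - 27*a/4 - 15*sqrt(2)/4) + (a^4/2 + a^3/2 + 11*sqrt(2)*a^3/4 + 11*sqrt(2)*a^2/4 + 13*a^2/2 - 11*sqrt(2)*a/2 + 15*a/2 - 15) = a^5/4 - 3*sqrt(2)*a^4/4 + 9*a^4/8 - 29*a^3/8 + 7*sqrt(2)*a^3/8 - 19*a^2/4 - 7*sqrt(2)*a^2/8 - 47*sqrt(2)*a/4 + 3*a/4 - 15 - 15*sqrt(2)/4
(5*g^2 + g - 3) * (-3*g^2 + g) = -15*g^4 + 2*g^3 + 10*g^2 - 3*g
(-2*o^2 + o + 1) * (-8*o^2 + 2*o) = 16*o^4 - 12*o^3 - 6*o^2 + 2*o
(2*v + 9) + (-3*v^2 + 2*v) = -3*v^2 + 4*v + 9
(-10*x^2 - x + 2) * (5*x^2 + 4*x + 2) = -50*x^4 - 45*x^3 - 14*x^2 + 6*x + 4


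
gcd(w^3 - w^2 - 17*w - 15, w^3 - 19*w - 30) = w^2 - 2*w - 15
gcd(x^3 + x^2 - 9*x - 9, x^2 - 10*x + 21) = x - 3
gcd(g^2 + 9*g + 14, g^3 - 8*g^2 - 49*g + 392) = g + 7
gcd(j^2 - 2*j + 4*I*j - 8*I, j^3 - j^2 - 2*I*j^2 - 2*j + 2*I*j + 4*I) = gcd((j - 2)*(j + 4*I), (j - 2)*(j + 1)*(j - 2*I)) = j - 2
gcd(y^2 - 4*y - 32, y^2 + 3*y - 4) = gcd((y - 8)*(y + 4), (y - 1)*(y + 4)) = y + 4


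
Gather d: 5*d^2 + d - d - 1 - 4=5*d^2 - 5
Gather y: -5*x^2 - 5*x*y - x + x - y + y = -5*x^2 - 5*x*y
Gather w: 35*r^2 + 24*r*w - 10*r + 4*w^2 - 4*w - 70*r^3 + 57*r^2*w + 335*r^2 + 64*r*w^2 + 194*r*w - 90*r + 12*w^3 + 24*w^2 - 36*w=-70*r^3 + 370*r^2 - 100*r + 12*w^3 + w^2*(64*r + 28) + w*(57*r^2 + 218*r - 40)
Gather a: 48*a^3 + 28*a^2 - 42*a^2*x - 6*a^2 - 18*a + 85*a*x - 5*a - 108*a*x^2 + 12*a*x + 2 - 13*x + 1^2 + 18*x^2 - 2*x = 48*a^3 + a^2*(22 - 42*x) + a*(-108*x^2 + 97*x - 23) + 18*x^2 - 15*x + 3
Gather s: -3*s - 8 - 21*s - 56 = -24*s - 64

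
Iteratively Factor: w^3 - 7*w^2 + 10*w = (w - 5)*(w^2 - 2*w) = w*(w - 5)*(w - 2)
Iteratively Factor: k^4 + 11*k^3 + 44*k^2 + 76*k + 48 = (k + 4)*(k^3 + 7*k^2 + 16*k + 12) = (k + 2)*(k + 4)*(k^2 + 5*k + 6) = (k + 2)*(k + 3)*(k + 4)*(k + 2)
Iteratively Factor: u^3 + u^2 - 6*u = (u - 2)*(u^2 + 3*u) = u*(u - 2)*(u + 3)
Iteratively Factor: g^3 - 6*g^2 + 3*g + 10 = (g - 2)*(g^2 - 4*g - 5) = (g - 5)*(g - 2)*(g + 1)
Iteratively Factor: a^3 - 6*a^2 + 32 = (a - 4)*(a^2 - 2*a - 8) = (a - 4)*(a + 2)*(a - 4)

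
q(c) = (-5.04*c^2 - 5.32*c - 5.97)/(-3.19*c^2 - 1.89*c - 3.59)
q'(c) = (-10.08*c - 5.32)/(-3.19*c^2 - 1.89*c - 3.59) + (6.38*c + 1.89)*(-5.04*c^2 - 5.32*c - 5.97)/(-3.19*c^2 - 1.89*c - 3.59)^2 = (-7.4452*c^2 - 1.9014*c + 7.8155)/(10.1761*c^4 + 12.0582*c^3 + 26.4763*c^2 + 13.5702*c + 12.8881)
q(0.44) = 1.84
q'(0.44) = 0.22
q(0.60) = 1.87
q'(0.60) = 0.12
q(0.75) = 1.88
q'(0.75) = 0.05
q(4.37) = 1.72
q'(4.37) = -0.03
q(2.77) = 1.78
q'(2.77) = -0.05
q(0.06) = 1.70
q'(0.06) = 0.56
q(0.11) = 1.72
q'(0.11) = 0.51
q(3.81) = 1.74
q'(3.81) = -0.03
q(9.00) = 1.66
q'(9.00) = -0.01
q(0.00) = 1.66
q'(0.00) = 0.61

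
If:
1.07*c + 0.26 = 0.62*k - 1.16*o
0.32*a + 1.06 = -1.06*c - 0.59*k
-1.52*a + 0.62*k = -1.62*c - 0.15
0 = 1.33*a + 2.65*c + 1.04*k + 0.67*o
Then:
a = -3.01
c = -9.13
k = 16.24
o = 16.88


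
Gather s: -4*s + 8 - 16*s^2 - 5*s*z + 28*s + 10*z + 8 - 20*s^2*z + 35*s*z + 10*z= s^2*(-20*z - 16) + s*(30*z + 24) + 20*z + 16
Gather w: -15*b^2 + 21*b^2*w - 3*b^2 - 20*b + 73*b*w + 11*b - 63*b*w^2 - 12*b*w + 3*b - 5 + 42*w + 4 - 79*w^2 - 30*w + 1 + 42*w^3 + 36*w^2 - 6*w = -18*b^2 - 6*b + 42*w^3 + w^2*(-63*b - 43) + w*(21*b^2 + 61*b + 6)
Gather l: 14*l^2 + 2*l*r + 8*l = 14*l^2 + l*(2*r + 8)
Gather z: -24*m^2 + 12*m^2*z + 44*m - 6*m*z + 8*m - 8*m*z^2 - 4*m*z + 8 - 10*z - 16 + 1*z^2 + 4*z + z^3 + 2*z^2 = -24*m^2 + 52*m + z^3 + z^2*(3 - 8*m) + z*(12*m^2 - 10*m - 6) - 8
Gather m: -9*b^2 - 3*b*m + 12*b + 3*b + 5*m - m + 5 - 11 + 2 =-9*b^2 + 15*b + m*(4 - 3*b) - 4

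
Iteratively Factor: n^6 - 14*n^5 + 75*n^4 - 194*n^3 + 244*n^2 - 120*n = (n - 2)*(n^5 - 12*n^4 + 51*n^3 - 92*n^2 + 60*n) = (n - 2)^2*(n^4 - 10*n^3 + 31*n^2 - 30*n) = (n - 2)^3*(n^3 - 8*n^2 + 15*n) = n*(n - 2)^3*(n^2 - 8*n + 15) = n*(n - 5)*(n - 2)^3*(n - 3)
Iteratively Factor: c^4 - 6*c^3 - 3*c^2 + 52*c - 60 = (c - 5)*(c^3 - c^2 - 8*c + 12) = (c - 5)*(c - 2)*(c^2 + c - 6) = (c - 5)*(c - 2)*(c + 3)*(c - 2)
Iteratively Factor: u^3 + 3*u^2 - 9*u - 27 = (u + 3)*(u^2 - 9) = (u + 3)^2*(u - 3)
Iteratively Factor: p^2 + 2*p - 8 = (p - 2)*(p + 4)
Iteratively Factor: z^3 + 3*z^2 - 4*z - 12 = (z - 2)*(z^2 + 5*z + 6) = (z - 2)*(z + 3)*(z + 2)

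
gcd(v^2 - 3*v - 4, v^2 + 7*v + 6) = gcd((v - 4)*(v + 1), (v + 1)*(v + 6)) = v + 1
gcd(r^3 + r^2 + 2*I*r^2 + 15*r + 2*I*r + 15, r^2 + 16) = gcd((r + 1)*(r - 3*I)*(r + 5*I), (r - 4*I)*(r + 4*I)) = 1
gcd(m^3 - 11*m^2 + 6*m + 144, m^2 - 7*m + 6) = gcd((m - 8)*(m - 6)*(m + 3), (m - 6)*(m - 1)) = m - 6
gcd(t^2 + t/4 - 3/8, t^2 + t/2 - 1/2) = t - 1/2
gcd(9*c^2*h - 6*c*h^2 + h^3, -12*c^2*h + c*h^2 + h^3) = 3*c*h - h^2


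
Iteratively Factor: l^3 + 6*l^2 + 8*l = (l + 2)*(l^2 + 4*l) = (l + 2)*(l + 4)*(l)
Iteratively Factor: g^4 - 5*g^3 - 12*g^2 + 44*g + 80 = (g + 2)*(g^3 - 7*g^2 + 2*g + 40) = (g + 2)^2*(g^2 - 9*g + 20) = (g - 5)*(g + 2)^2*(g - 4)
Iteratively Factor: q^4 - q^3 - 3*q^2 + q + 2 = (q + 1)*(q^3 - 2*q^2 - q + 2) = (q + 1)^2*(q^2 - 3*q + 2) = (q - 1)*(q + 1)^2*(q - 2)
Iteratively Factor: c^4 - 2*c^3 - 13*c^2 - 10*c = (c + 1)*(c^3 - 3*c^2 - 10*c) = c*(c + 1)*(c^2 - 3*c - 10) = c*(c + 1)*(c + 2)*(c - 5)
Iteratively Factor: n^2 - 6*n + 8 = (n - 2)*(n - 4)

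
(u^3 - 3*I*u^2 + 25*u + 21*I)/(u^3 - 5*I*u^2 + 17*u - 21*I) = (u + I)/(u - I)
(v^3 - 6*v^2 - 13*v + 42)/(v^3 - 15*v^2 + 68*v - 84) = (v + 3)/(v - 6)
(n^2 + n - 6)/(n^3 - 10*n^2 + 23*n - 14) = (n + 3)/(n^2 - 8*n + 7)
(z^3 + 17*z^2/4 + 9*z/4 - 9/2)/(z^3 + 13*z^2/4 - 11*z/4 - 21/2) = (4*z - 3)/(4*z - 7)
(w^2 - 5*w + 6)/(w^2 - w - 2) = (w - 3)/(w + 1)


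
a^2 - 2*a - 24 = (a - 6)*(a + 4)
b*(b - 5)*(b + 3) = b^3 - 2*b^2 - 15*b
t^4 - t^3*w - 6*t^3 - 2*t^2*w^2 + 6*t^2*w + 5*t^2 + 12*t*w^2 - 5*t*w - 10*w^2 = (t - 5)*(t - 1)*(t - 2*w)*(t + w)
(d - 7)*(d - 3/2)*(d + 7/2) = d^3 - 5*d^2 - 77*d/4 + 147/4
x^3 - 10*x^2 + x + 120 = (x - 8)*(x - 5)*(x + 3)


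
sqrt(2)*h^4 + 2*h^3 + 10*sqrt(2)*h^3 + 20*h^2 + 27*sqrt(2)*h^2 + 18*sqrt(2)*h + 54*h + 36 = (h + 3)*(h + 6)*(h + sqrt(2))*(sqrt(2)*h + sqrt(2))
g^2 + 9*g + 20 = (g + 4)*(g + 5)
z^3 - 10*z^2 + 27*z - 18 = (z - 6)*(z - 3)*(z - 1)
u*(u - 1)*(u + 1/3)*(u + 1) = u^4 + u^3/3 - u^2 - u/3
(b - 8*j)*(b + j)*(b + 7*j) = b^3 - 57*b*j^2 - 56*j^3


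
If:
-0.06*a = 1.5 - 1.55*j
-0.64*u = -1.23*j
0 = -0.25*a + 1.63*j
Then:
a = 8.44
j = 1.29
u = 2.49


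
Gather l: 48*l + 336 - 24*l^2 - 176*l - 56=-24*l^2 - 128*l + 280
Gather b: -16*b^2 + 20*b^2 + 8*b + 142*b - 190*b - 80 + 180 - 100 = 4*b^2 - 40*b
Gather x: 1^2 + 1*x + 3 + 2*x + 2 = 3*x + 6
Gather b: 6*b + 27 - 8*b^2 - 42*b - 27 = -8*b^2 - 36*b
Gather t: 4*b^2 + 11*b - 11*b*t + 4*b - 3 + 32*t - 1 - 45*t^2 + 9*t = 4*b^2 + 15*b - 45*t^2 + t*(41 - 11*b) - 4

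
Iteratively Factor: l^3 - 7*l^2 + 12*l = (l - 4)*(l^2 - 3*l) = l*(l - 4)*(l - 3)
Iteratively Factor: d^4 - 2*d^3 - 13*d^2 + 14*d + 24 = (d + 1)*(d^3 - 3*d^2 - 10*d + 24) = (d - 2)*(d + 1)*(d^2 - d - 12) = (d - 2)*(d + 1)*(d + 3)*(d - 4)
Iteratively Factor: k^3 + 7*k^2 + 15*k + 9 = (k + 3)*(k^2 + 4*k + 3) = (k + 1)*(k + 3)*(k + 3)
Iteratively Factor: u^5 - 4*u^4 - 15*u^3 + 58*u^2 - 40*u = (u - 2)*(u^4 - 2*u^3 - 19*u^2 + 20*u) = (u - 2)*(u + 4)*(u^3 - 6*u^2 + 5*u) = u*(u - 2)*(u + 4)*(u^2 - 6*u + 5) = u*(u - 2)*(u - 1)*(u + 4)*(u - 5)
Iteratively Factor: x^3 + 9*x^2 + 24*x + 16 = (x + 4)*(x^2 + 5*x + 4) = (x + 4)^2*(x + 1)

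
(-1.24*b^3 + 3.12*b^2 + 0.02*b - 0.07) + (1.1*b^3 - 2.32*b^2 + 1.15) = -0.14*b^3 + 0.8*b^2 + 0.02*b + 1.08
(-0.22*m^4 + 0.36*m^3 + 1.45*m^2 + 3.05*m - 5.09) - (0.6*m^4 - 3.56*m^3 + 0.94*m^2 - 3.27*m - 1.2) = -0.82*m^4 + 3.92*m^3 + 0.51*m^2 + 6.32*m - 3.89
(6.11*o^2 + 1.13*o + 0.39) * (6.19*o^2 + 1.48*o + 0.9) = 37.8209*o^4 + 16.0375*o^3 + 9.5855*o^2 + 1.5942*o + 0.351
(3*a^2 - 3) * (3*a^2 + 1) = 9*a^4 - 6*a^2 - 3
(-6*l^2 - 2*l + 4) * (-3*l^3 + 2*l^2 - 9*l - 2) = 18*l^5 - 6*l^4 + 38*l^3 + 38*l^2 - 32*l - 8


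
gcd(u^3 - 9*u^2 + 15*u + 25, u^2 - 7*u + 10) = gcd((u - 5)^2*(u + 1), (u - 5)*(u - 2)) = u - 5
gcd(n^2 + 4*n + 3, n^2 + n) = n + 1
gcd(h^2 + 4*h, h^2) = h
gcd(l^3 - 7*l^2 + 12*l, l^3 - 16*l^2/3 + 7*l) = l^2 - 3*l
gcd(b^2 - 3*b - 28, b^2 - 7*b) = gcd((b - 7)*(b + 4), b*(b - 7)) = b - 7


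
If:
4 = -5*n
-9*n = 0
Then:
No Solution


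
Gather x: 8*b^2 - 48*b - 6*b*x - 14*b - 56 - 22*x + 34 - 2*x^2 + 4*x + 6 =8*b^2 - 62*b - 2*x^2 + x*(-6*b - 18) - 16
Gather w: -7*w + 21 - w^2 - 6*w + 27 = -w^2 - 13*w + 48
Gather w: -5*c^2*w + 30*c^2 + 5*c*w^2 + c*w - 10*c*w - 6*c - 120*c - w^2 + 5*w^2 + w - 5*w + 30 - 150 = 30*c^2 - 126*c + w^2*(5*c + 4) + w*(-5*c^2 - 9*c - 4) - 120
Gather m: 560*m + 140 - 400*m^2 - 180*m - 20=-400*m^2 + 380*m + 120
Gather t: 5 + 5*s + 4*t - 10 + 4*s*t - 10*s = -5*s + t*(4*s + 4) - 5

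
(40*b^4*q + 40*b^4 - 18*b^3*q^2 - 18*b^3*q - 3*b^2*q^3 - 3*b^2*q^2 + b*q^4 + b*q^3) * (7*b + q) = 280*b^5*q + 280*b^5 - 86*b^4*q^2 - 86*b^4*q - 39*b^3*q^3 - 39*b^3*q^2 + 4*b^2*q^4 + 4*b^2*q^3 + b*q^5 + b*q^4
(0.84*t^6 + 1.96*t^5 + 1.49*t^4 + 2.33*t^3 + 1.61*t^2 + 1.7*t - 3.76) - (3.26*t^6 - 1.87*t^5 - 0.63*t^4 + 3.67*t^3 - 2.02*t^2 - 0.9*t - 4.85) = -2.42*t^6 + 3.83*t^5 + 2.12*t^4 - 1.34*t^3 + 3.63*t^2 + 2.6*t + 1.09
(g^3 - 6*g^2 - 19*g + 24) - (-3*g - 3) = g^3 - 6*g^2 - 16*g + 27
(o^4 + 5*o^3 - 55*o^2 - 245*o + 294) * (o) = o^5 + 5*o^4 - 55*o^3 - 245*o^2 + 294*o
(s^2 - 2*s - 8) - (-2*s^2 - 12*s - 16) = 3*s^2 + 10*s + 8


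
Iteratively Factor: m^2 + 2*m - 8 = (m - 2)*(m + 4)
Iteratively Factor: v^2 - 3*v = (v - 3)*(v)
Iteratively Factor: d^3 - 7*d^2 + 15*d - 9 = (d - 3)*(d^2 - 4*d + 3) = (d - 3)*(d - 1)*(d - 3)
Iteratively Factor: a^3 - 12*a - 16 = (a + 2)*(a^2 - 2*a - 8) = (a + 2)^2*(a - 4)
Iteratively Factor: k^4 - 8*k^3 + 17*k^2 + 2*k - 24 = (k - 2)*(k^3 - 6*k^2 + 5*k + 12) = (k - 3)*(k - 2)*(k^2 - 3*k - 4) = (k - 3)*(k - 2)*(k + 1)*(k - 4)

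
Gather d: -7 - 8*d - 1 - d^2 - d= -d^2 - 9*d - 8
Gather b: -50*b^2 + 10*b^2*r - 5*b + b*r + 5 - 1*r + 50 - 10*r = b^2*(10*r - 50) + b*(r - 5) - 11*r + 55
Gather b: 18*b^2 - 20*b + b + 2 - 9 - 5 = 18*b^2 - 19*b - 12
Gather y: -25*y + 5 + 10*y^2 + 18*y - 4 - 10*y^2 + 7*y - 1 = 0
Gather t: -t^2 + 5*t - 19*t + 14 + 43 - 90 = -t^2 - 14*t - 33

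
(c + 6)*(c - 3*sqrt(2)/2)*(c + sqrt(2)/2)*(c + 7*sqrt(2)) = c^4 + 6*c^3 + 6*sqrt(2)*c^3 - 31*c^2/2 + 36*sqrt(2)*c^2 - 93*c - 21*sqrt(2)*c/2 - 63*sqrt(2)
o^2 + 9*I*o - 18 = (o + 3*I)*(o + 6*I)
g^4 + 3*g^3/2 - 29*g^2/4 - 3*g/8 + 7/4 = (g - 2)*(g - 1/2)*(g + 1/2)*(g + 7/2)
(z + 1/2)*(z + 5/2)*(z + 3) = z^3 + 6*z^2 + 41*z/4 + 15/4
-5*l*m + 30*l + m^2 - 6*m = (-5*l + m)*(m - 6)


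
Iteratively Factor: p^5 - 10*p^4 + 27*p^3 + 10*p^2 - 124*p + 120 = (p - 2)*(p^4 - 8*p^3 + 11*p^2 + 32*p - 60) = (p - 5)*(p - 2)*(p^3 - 3*p^2 - 4*p + 12) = (p - 5)*(p - 2)*(p + 2)*(p^2 - 5*p + 6) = (p - 5)*(p - 2)^2*(p + 2)*(p - 3)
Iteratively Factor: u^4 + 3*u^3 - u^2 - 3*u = (u - 1)*(u^3 + 4*u^2 + 3*u) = (u - 1)*(u + 3)*(u^2 + u) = u*(u - 1)*(u + 3)*(u + 1)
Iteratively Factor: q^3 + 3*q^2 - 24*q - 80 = (q - 5)*(q^2 + 8*q + 16) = (q - 5)*(q + 4)*(q + 4)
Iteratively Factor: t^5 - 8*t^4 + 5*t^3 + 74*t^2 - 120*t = (t - 5)*(t^4 - 3*t^3 - 10*t^2 + 24*t) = (t - 5)*(t - 4)*(t^3 + t^2 - 6*t) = (t - 5)*(t - 4)*(t + 3)*(t^2 - 2*t) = (t - 5)*(t - 4)*(t - 2)*(t + 3)*(t)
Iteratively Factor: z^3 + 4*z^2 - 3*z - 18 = (z + 3)*(z^2 + z - 6) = (z + 3)^2*(z - 2)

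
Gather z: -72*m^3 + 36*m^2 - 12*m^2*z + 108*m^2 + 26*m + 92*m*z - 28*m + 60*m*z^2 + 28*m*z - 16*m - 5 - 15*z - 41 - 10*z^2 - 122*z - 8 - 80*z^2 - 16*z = -72*m^3 + 144*m^2 - 18*m + z^2*(60*m - 90) + z*(-12*m^2 + 120*m - 153) - 54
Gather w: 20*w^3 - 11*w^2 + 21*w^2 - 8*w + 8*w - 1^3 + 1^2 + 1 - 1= 20*w^3 + 10*w^2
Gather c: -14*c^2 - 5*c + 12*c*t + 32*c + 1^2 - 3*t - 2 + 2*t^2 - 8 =-14*c^2 + c*(12*t + 27) + 2*t^2 - 3*t - 9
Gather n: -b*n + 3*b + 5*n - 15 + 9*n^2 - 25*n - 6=3*b + 9*n^2 + n*(-b - 20) - 21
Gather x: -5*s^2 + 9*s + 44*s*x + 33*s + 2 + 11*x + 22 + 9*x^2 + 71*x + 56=-5*s^2 + 42*s + 9*x^2 + x*(44*s + 82) + 80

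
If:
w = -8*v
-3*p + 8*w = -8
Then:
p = 8*w/3 + 8/3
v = -w/8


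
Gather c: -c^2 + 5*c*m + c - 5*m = -c^2 + c*(5*m + 1) - 5*m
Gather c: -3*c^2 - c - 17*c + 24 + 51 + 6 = -3*c^2 - 18*c + 81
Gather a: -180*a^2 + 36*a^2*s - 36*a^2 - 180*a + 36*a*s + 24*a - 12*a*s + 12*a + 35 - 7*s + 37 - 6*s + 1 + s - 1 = a^2*(36*s - 216) + a*(24*s - 144) - 12*s + 72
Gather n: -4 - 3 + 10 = 3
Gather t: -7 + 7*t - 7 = 7*t - 14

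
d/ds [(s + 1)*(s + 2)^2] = (s + 2)*(3*s + 4)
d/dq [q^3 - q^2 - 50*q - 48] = 3*q^2 - 2*q - 50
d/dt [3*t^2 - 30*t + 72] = 6*t - 30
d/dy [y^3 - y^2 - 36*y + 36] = 3*y^2 - 2*y - 36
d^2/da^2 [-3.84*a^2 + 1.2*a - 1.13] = -7.68000000000000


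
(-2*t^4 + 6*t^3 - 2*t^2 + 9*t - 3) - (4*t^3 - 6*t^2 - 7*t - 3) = -2*t^4 + 2*t^3 + 4*t^2 + 16*t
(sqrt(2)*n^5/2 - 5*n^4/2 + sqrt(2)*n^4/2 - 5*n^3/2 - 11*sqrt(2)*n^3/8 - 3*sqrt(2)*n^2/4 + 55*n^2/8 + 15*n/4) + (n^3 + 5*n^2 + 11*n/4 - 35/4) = sqrt(2)*n^5/2 - 5*n^4/2 + sqrt(2)*n^4/2 - 11*sqrt(2)*n^3/8 - 3*n^3/2 - 3*sqrt(2)*n^2/4 + 95*n^2/8 + 13*n/2 - 35/4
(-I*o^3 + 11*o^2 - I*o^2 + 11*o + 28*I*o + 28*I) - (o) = -I*o^3 + 11*o^2 - I*o^2 + 10*o + 28*I*o + 28*I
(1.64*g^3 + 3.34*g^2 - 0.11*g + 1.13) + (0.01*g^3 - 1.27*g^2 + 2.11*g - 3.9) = 1.65*g^3 + 2.07*g^2 + 2.0*g - 2.77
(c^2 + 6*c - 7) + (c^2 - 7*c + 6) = 2*c^2 - c - 1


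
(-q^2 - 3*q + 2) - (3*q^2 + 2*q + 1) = -4*q^2 - 5*q + 1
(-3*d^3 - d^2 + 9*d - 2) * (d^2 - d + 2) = -3*d^5 + 2*d^4 + 4*d^3 - 13*d^2 + 20*d - 4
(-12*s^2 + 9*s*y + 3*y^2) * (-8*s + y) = 96*s^3 - 84*s^2*y - 15*s*y^2 + 3*y^3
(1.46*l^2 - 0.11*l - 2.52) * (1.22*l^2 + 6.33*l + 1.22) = 1.7812*l^4 + 9.1076*l^3 - 1.9895*l^2 - 16.0858*l - 3.0744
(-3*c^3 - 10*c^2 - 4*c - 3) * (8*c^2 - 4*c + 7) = -24*c^5 - 68*c^4 - 13*c^3 - 78*c^2 - 16*c - 21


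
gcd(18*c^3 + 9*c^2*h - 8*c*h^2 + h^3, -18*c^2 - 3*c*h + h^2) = 6*c - h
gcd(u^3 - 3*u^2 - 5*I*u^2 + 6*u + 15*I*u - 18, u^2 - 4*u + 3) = u - 3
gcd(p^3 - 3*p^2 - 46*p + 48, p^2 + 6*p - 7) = p - 1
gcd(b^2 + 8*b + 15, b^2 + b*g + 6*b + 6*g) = 1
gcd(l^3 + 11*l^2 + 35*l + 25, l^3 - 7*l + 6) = 1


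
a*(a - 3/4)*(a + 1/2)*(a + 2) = a^4 + 7*a^3/4 - 7*a^2/8 - 3*a/4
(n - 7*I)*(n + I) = n^2 - 6*I*n + 7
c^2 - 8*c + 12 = (c - 6)*(c - 2)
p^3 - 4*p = p*(p - 2)*(p + 2)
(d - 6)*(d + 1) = d^2 - 5*d - 6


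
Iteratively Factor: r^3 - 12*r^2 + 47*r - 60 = (r - 4)*(r^2 - 8*r + 15) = (r - 4)*(r - 3)*(r - 5)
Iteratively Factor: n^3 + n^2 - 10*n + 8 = (n + 4)*(n^2 - 3*n + 2) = (n - 1)*(n + 4)*(n - 2)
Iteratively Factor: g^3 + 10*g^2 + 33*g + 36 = (g + 4)*(g^2 + 6*g + 9) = (g + 3)*(g + 4)*(g + 3)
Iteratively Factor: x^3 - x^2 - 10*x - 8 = (x - 4)*(x^2 + 3*x + 2) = (x - 4)*(x + 2)*(x + 1)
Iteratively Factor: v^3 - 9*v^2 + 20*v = (v - 4)*(v^2 - 5*v) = v*(v - 4)*(v - 5)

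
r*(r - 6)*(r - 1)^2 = r^4 - 8*r^3 + 13*r^2 - 6*r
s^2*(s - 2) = s^3 - 2*s^2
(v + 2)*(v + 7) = v^2 + 9*v + 14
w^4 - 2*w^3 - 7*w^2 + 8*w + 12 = (w - 3)*(w - 2)*(w + 1)*(w + 2)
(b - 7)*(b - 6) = b^2 - 13*b + 42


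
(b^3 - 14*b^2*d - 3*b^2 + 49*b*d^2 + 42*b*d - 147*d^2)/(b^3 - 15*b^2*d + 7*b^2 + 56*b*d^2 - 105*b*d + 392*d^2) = (b^2 - 7*b*d - 3*b + 21*d)/(b^2 - 8*b*d + 7*b - 56*d)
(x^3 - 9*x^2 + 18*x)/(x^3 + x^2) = (x^2 - 9*x + 18)/(x*(x + 1))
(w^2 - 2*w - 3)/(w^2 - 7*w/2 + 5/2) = 2*(w^2 - 2*w - 3)/(2*w^2 - 7*w + 5)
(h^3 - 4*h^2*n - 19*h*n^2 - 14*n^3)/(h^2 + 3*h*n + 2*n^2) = h - 7*n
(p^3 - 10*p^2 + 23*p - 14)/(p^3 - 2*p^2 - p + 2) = (p - 7)/(p + 1)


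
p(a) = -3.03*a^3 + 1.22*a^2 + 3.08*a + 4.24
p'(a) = -9.09*a^2 + 2.44*a + 3.08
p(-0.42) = 3.39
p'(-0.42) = 0.45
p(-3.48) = 135.99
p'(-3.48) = -115.49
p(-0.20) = 3.70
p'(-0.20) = 2.23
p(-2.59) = 57.09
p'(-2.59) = -64.22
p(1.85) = -5.07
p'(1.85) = -23.52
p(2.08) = -11.34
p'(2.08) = -31.17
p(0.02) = 4.30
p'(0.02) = 3.13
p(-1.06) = 5.95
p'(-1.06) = -9.72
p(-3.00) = 87.79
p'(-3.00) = -86.05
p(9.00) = -2078.09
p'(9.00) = -711.25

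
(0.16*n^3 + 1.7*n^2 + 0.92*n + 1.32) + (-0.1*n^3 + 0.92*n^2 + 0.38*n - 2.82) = 0.06*n^3 + 2.62*n^2 + 1.3*n - 1.5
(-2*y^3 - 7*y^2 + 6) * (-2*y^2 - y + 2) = 4*y^5 + 16*y^4 + 3*y^3 - 26*y^2 - 6*y + 12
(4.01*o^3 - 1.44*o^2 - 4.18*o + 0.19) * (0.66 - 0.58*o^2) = -2.3258*o^5 + 0.8352*o^4 + 5.071*o^3 - 1.0606*o^2 - 2.7588*o + 0.1254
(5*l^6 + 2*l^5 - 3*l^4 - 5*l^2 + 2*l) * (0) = 0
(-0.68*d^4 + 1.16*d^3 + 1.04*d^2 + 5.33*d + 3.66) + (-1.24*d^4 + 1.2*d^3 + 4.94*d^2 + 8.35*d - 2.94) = -1.92*d^4 + 2.36*d^3 + 5.98*d^2 + 13.68*d + 0.72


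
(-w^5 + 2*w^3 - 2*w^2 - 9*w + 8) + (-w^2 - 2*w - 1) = -w^5 + 2*w^3 - 3*w^2 - 11*w + 7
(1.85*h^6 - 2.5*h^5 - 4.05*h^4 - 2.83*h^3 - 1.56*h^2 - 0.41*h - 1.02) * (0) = 0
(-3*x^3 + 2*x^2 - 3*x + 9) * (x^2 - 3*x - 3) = -3*x^5 + 11*x^4 + 12*x^2 - 18*x - 27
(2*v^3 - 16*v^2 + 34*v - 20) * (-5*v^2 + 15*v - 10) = -10*v^5 + 110*v^4 - 430*v^3 + 770*v^2 - 640*v + 200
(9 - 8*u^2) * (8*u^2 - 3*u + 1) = -64*u^4 + 24*u^3 + 64*u^2 - 27*u + 9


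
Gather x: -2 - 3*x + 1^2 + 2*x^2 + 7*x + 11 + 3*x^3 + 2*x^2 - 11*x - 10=3*x^3 + 4*x^2 - 7*x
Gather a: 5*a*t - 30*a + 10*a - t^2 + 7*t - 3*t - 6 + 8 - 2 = a*(5*t - 20) - t^2 + 4*t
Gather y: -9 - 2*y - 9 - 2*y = -4*y - 18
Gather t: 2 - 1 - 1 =0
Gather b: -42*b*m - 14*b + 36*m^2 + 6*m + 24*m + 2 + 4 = b*(-42*m - 14) + 36*m^2 + 30*m + 6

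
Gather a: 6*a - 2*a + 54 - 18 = 4*a + 36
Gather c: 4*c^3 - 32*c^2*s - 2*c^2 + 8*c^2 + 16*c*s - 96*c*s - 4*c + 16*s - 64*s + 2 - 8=4*c^3 + c^2*(6 - 32*s) + c*(-80*s - 4) - 48*s - 6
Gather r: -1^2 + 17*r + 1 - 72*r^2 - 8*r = -72*r^2 + 9*r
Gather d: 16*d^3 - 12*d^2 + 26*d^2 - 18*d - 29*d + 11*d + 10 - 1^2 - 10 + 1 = 16*d^3 + 14*d^2 - 36*d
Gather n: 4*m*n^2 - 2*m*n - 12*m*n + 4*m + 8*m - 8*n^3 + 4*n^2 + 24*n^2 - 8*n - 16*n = 12*m - 8*n^3 + n^2*(4*m + 28) + n*(-14*m - 24)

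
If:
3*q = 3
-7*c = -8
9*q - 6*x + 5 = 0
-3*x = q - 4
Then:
No Solution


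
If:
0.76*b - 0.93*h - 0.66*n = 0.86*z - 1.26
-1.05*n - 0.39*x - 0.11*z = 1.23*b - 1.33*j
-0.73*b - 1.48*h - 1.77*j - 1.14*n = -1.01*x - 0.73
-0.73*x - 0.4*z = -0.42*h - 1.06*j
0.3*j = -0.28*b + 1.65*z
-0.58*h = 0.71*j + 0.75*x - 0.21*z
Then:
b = -1.40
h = -1.54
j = 0.83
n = 2.57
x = 0.37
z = -0.09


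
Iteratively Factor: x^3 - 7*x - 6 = (x + 1)*(x^2 - x - 6) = (x - 3)*(x + 1)*(x + 2)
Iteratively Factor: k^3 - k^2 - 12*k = (k - 4)*(k^2 + 3*k) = k*(k - 4)*(k + 3)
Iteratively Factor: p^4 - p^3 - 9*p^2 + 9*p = (p - 1)*(p^3 - 9*p) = (p - 3)*(p - 1)*(p^2 + 3*p) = p*(p - 3)*(p - 1)*(p + 3)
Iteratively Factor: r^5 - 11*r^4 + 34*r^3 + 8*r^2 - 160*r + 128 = (r - 4)*(r^4 - 7*r^3 + 6*r^2 + 32*r - 32) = (r - 4)*(r + 2)*(r^3 - 9*r^2 + 24*r - 16) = (r - 4)^2*(r + 2)*(r^2 - 5*r + 4) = (r - 4)^2*(r - 1)*(r + 2)*(r - 4)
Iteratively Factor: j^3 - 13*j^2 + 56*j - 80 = (j - 4)*(j^2 - 9*j + 20) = (j - 5)*(j - 4)*(j - 4)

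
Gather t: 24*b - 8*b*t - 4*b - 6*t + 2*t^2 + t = 20*b + 2*t^2 + t*(-8*b - 5)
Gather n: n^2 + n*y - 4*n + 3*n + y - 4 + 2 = n^2 + n*(y - 1) + y - 2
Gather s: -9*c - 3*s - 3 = -9*c - 3*s - 3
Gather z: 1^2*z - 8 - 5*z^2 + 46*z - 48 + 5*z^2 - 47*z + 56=0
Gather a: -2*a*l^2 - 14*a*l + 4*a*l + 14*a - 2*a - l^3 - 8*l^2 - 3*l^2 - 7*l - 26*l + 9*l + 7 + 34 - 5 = a*(-2*l^2 - 10*l + 12) - l^3 - 11*l^2 - 24*l + 36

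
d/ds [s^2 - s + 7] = 2*s - 1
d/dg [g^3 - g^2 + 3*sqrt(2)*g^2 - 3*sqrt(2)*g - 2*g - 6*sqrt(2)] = 3*g^2 - 2*g + 6*sqrt(2)*g - 3*sqrt(2) - 2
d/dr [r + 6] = 1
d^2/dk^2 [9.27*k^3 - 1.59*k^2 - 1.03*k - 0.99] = 55.62*k - 3.18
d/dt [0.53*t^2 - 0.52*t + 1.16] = 1.06*t - 0.52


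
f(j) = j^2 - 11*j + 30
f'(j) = 2*j - 11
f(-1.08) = 43.05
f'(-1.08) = -13.16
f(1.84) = 13.15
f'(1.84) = -7.32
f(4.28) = 1.24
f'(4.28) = -2.44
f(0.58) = 23.96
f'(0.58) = -9.84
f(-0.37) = 34.21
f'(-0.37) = -11.74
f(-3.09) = 73.54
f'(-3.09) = -17.18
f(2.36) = 9.61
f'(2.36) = -6.28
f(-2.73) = 67.48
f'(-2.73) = -16.46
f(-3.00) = 72.00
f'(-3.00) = -17.00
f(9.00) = 12.00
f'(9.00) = 7.00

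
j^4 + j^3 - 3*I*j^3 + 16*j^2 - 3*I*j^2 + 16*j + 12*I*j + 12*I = (j - 6*I)*(j + 2*I)*(-I*j + 1)*(I*j + I)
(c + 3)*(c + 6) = c^2 + 9*c + 18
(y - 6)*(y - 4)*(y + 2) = y^3 - 8*y^2 + 4*y + 48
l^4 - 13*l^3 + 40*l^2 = l^2*(l - 8)*(l - 5)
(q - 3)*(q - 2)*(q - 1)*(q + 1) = q^4 - 5*q^3 + 5*q^2 + 5*q - 6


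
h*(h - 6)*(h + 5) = h^3 - h^2 - 30*h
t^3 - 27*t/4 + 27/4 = (t - 3/2)^2*(t + 3)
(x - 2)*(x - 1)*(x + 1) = x^3 - 2*x^2 - x + 2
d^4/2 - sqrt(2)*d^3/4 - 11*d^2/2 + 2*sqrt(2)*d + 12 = (d/2 + sqrt(2))*(d - 2*sqrt(2))*(d - 3*sqrt(2)/2)*(d + sqrt(2))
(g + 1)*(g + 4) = g^2 + 5*g + 4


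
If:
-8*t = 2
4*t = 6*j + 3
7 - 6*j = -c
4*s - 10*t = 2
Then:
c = -11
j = -2/3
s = -1/8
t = -1/4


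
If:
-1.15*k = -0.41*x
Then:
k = 0.356521739130435*x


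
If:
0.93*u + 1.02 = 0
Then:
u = -1.10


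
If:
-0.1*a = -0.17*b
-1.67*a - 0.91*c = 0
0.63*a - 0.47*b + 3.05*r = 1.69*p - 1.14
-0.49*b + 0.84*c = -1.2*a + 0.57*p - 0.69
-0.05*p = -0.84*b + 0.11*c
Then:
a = 0.08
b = 0.05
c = -0.15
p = 1.12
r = 0.24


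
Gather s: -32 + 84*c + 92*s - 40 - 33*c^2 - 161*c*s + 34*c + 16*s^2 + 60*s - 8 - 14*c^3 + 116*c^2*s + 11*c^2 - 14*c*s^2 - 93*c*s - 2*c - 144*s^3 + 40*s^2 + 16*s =-14*c^3 - 22*c^2 + 116*c - 144*s^3 + s^2*(56 - 14*c) + s*(116*c^2 - 254*c + 168) - 80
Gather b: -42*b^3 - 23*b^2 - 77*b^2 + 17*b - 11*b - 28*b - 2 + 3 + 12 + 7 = -42*b^3 - 100*b^2 - 22*b + 20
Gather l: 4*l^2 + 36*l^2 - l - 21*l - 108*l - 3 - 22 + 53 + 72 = 40*l^2 - 130*l + 100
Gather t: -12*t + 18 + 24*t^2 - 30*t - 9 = 24*t^2 - 42*t + 9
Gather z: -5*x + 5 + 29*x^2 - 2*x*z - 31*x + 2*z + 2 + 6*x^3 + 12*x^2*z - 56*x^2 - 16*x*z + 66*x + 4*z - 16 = 6*x^3 - 27*x^2 + 30*x + z*(12*x^2 - 18*x + 6) - 9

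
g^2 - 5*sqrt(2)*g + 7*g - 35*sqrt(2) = (g + 7)*(g - 5*sqrt(2))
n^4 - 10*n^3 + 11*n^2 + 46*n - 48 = (n - 8)*(n - 3)*(n - 1)*(n + 2)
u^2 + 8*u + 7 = (u + 1)*(u + 7)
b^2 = b^2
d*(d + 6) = d^2 + 6*d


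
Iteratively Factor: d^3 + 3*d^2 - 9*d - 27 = (d + 3)*(d^2 - 9) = (d + 3)^2*(d - 3)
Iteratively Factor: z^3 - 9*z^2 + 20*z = (z - 5)*(z^2 - 4*z) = (z - 5)*(z - 4)*(z)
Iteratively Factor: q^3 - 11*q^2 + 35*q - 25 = (q - 5)*(q^2 - 6*q + 5) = (q - 5)*(q - 1)*(q - 5)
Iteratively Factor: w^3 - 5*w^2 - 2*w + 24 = (w - 3)*(w^2 - 2*w - 8) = (w - 4)*(w - 3)*(w + 2)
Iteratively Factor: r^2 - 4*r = (r)*(r - 4)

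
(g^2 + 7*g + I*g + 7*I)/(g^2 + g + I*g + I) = (g + 7)/(g + 1)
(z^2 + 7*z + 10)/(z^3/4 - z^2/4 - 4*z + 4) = 4*(z^2 + 7*z + 10)/(z^3 - z^2 - 16*z + 16)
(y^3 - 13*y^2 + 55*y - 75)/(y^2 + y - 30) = (y^2 - 8*y + 15)/(y + 6)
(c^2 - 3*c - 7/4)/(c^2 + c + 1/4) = (2*c - 7)/(2*c + 1)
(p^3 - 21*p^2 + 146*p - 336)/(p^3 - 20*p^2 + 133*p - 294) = (p - 8)/(p - 7)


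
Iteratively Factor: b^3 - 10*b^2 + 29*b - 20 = (b - 1)*(b^2 - 9*b + 20) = (b - 4)*(b - 1)*(b - 5)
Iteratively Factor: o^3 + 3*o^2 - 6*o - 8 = (o + 4)*(o^2 - o - 2) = (o - 2)*(o + 4)*(o + 1)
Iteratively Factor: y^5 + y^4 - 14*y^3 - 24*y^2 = (y + 2)*(y^4 - y^3 - 12*y^2) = y*(y + 2)*(y^3 - y^2 - 12*y) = y^2*(y + 2)*(y^2 - y - 12) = y^2*(y - 4)*(y + 2)*(y + 3)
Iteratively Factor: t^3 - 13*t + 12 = (t + 4)*(t^2 - 4*t + 3) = (t - 1)*(t + 4)*(t - 3)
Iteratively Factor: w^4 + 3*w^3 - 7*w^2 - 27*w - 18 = (w + 1)*(w^3 + 2*w^2 - 9*w - 18) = (w + 1)*(w + 2)*(w^2 - 9) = (w + 1)*(w + 2)*(w + 3)*(w - 3)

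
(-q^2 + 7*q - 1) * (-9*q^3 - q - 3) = 9*q^5 - 63*q^4 + 10*q^3 - 4*q^2 - 20*q + 3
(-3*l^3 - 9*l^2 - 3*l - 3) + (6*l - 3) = -3*l^3 - 9*l^2 + 3*l - 6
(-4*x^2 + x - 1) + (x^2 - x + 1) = -3*x^2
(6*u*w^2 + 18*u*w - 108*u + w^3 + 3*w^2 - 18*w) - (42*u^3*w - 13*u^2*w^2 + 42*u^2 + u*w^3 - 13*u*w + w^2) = -42*u^3*w + 13*u^2*w^2 - 42*u^2 - u*w^3 + 6*u*w^2 + 31*u*w - 108*u + w^3 + 2*w^2 - 18*w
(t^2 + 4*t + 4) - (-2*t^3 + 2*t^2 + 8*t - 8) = 2*t^3 - t^2 - 4*t + 12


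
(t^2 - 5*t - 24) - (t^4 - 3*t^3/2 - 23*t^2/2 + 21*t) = -t^4 + 3*t^3/2 + 25*t^2/2 - 26*t - 24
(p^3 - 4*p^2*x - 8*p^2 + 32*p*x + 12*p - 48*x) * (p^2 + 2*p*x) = p^5 - 2*p^4*x - 8*p^4 - 8*p^3*x^2 + 16*p^3*x + 12*p^3 + 64*p^2*x^2 - 24*p^2*x - 96*p*x^2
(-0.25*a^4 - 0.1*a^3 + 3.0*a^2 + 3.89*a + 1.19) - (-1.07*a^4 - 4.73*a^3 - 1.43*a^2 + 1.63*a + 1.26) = 0.82*a^4 + 4.63*a^3 + 4.43*a^2 + 2.26*a - 0.0700000000000001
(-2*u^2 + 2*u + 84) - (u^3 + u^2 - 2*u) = -u^3 - 3*u^2 + 4*u + 84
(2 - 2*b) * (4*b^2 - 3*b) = -8*b^3 + 14*b^2 - 6*b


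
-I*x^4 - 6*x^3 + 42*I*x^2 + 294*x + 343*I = (x - 7)*(x + 7)*(x - 7*I)*(-I*x + 1)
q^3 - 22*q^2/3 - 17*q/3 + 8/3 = (q - 8)*(q - 1/3)*(q + 1)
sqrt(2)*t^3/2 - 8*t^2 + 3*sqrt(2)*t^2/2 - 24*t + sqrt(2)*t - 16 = (t + 2)*(t - 8*sqrt(2))*(sqrt(2)*t/2 + sqrt(2)/2)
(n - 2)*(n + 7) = n^2 + 5*n - 14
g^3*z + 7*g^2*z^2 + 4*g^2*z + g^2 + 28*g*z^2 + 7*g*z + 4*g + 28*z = (g + 4)*(g + 7*z)*(g*z + 1)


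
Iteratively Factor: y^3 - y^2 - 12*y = (y + 3)*(y^2 - 4*y) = (y - 4)*(y + 3)*(y)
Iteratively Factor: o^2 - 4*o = (o - 4)*(o)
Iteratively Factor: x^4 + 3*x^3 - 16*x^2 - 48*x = (x + 4)*(x^3 - x^2 - 12*x) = (x - 4)*(x + 4)*(x^2 + 3*x) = x*(x - 4)*(x + 4)*(x + 3)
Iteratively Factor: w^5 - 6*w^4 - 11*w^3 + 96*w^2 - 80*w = (w - 4)*(w^4 - 2*w^3 - 19*w^2 + 20*w) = w*(w - 4)*(w^3 - 2*w^2 - 19*w + 20) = w*(w - 4)*(w + 4)*(w^2 - 6*w + 5) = w*(w - 4)*(w - 1)*(w + 4)*(w - 5)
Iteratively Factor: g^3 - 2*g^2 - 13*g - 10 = (g + 2)*(g^2 - 4*g - 5) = (g - 5)*(g + 2)*(g + 1)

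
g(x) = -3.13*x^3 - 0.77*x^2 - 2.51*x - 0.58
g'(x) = -9.39*x^2 - 1.54*x - 2.51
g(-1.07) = 5.06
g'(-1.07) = -11.61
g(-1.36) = 9.28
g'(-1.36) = -17.78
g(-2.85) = 72.78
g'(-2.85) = -74.39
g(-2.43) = 45.88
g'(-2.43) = -54.21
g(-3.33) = 114.82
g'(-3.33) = -101.51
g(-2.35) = 41.69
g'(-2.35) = -50.75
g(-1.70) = 16.84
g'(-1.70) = -27.03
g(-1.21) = 6.87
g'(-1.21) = -14.39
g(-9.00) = 2241.41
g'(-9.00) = -749.24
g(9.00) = -2367.31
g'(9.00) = -776.96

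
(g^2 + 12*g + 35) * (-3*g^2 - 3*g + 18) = -3*g^4 - 39*g^3 - 123*g^2 + 111*g + 630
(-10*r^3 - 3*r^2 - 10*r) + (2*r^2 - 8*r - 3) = -10*r^3 - r^2 - 18*r - 3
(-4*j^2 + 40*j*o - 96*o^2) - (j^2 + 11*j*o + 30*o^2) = -5*j^2 + 29*j*o - 126*o^2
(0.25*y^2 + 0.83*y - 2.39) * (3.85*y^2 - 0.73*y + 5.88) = 0.9625*y^4 + 3.013*y^3 - 8.3374*y^2 + 6.6251*y - 14.0532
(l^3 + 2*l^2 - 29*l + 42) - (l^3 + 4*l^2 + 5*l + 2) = -2*l^2 - 34*l + 40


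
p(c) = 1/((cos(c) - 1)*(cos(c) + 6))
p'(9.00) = 0.01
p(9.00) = -0.10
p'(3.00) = 0.00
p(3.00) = -0.10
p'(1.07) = 0.46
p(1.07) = -0.30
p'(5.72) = -3.20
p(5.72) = -0.95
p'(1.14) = 0.38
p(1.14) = -0.27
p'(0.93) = 0.71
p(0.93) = -0.38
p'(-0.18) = -97.98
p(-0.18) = -8.86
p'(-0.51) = -4.31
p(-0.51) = -1.14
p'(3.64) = -0.02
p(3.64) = -0.10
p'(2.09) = 0.05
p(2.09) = -0.12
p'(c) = sin(c)/((cos(c) - 1)*(cos(c) + 6)^2) + sin(c)/((cos(c) - 1)^2*(cos(c) + 6))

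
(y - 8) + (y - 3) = 2*y - 11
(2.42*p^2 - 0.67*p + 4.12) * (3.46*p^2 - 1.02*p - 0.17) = 8.3732*p^4 - 4.7866*p^3 + 14.5272*p^2 - 4.0885*p - 0.7004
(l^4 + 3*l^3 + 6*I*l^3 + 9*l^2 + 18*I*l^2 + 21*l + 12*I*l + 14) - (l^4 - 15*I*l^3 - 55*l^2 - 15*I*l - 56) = 3*l^3 + 21*I*l^3 + 64*l^2 + 18*I*l^2 + 21*l + 27*I*l + 70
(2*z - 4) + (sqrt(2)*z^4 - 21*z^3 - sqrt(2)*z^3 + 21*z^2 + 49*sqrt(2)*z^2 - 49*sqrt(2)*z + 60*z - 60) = sqrt(2)*z^4 - 21*z^3 - sqrt(2)*z^3 + 21*z^2 + 49*sqrt(2)*z^2 - 49*sqrt(2)*z + 62*z - 64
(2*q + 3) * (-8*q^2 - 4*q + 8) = -16*q^3 - 32*q^2 + 4*q + 24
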